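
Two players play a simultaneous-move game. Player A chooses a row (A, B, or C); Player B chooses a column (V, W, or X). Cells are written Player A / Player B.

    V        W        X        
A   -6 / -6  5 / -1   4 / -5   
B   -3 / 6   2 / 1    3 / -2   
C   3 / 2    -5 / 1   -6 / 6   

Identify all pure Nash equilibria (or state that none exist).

(A, W)

A profile is a Nash equilibrium when each player is best-responding to the other.
Player A's best responses — vs V: C (payoff 3); vs W: A (payoff 5); vs X: A (payoff 4).
Player B's best responses — vs A: W (payoff -1); vs B: V (payoff 6); vs C: X (payoff 6).
The only mutual best response is (A, W); neither player gains by switching there.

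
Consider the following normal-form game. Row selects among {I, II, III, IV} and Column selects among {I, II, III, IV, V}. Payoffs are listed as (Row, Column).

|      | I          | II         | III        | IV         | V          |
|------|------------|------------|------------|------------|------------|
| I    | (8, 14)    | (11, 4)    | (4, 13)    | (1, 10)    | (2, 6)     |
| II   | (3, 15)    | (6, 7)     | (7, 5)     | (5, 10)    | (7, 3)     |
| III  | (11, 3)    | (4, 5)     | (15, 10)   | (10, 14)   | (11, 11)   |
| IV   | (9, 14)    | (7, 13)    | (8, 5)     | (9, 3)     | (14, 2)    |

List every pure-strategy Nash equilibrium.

Check mutual best responses: a cell is a NE iff neither player can gain by unilaterally deviating.
Row's best responses — vs I: III (payoff 11); vs II: I (payoff 11); vs III: III (payoff 15); vs IV: III (payoff 10); vs V: IV (payoff 14).
Column's best responses — vs I: I (payoff 14); vs II: I (payoff 15); vs III: IV (payoff 14); vs IV: I (payoff 14).
The only mutual best response is (III, IV); neither player gains by switching there.

(III, IV)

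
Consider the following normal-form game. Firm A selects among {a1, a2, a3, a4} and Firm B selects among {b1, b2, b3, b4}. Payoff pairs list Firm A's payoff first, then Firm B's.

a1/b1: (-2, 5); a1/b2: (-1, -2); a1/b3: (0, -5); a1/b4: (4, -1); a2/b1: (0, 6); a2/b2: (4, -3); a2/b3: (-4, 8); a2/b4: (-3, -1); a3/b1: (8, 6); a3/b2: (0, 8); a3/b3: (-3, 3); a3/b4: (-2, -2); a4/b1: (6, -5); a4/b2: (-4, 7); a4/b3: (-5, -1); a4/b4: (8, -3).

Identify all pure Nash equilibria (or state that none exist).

None

A profile is a Nash equilibrium when each player is best-responding to the other.
Firm A's best responses — vs b1: a3 (payoff 8); vs b2: a2 (payoff 4); vs b3: a1 (payoff 0); vs b4: a4 (payoff 8).
Firm B's best responses — vs a1: b1 (payoff 5); vs a2: b3 (payoff 8); vs a3: b2 (payoff 8); vs a4: b2 (payoff 7).
No cell has both players best-responding. For instance, Firm A's best reply to b1 is a3, but against a3 Firm B prefers b2 over b1.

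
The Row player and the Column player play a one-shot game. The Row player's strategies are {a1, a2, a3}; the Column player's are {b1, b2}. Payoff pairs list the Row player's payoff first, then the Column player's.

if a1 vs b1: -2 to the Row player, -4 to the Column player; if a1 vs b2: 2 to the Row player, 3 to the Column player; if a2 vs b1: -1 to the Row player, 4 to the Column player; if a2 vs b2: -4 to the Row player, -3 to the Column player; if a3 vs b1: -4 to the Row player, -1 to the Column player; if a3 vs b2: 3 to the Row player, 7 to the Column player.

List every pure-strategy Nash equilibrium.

Find each player's best response to every opponent strategy; NE are the intersections.
The Row player's best responses — vs b1: a2 (payoff -1); vs b2: a3 (payoff 3).
The Column player's best responses — vs a1: b2 (payoff 3); vs a2: b1 (payoff 4); vs a3: b2 (payoff 7).
Mutual best responses occur at (a2, b1) and (a3, b2); at each, neither player gains by switching.

(a2, b1) and (a3, b2)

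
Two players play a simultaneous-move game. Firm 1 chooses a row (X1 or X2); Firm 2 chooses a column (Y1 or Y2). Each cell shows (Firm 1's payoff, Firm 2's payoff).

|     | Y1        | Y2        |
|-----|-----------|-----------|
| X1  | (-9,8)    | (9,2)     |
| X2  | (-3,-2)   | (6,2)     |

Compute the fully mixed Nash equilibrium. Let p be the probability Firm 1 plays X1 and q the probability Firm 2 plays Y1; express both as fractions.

p = 2/5, q = 1/3

Each player's mixing probability is pinned down by making the *other* player indifferent.
Firm 2 indifferent between Y1 and Y2: p·8 + (1−p)·(-2) = p·2 + (1−p)·2 ⟹ (-2) + 10p = 2 + 0p ⟹ p = 2/5.
Firm 1 indifferent between X1 and X2: q·(-9) + (1−q)·9 = q·(-3) + (1−q)·6 ⟹ 9 + (-18)q = 6 + (-9)q ⟹ q = 1/3.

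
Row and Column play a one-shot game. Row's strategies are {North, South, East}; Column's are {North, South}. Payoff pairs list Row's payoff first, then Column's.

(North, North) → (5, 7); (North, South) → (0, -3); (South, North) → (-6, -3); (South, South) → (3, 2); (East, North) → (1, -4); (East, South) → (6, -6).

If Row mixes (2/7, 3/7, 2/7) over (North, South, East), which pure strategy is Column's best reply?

North

Compute Column's expected payoff from each pure strategy against the given mix.
North: (2/7)·7 + (3/7)·(-3) + (2/7)·(-4) = -3/7
South: (2/7)·(-3) + (3/7)·2 + (2/7)·(-6) = -12/7
Highest expected payoff is -3/7, from North.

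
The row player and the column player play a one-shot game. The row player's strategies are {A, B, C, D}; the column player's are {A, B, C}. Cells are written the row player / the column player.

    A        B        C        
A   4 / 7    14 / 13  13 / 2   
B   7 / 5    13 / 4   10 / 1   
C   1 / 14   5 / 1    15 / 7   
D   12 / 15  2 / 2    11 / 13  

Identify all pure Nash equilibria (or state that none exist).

A profile is a Nash equilibrium when each player is best-responding to the other.
The row player's best responses — vs A: D (payoff 12); vs B: A (payoff 14); vs C: C (payoff 15).
The column player's best responses — vs A: B (payoff 13); vs B: A (payoff 5); vs C: A (payoff 14); vs D: A (payoff 15).
Mutual best responses occur at (A, B) and (D, A); at each, neither player gains by switching.

(A, B) and (D, A)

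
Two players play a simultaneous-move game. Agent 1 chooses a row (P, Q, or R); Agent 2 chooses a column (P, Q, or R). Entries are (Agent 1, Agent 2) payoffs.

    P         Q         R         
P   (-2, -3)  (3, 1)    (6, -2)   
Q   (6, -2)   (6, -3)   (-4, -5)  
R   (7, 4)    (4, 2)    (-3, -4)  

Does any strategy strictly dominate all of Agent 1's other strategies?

Check whether one of Agent 1's strategies beats all alternatives regardless of what the opponent does.
P is not dominant: against P, Q gives 6 > -2.
Q is not dominant: against P, R gives 7 > 6.
R is not dominant: against Q, Q gives 6 > 4.
No single strategy is best against every opponent action.

No strictly dominant strategy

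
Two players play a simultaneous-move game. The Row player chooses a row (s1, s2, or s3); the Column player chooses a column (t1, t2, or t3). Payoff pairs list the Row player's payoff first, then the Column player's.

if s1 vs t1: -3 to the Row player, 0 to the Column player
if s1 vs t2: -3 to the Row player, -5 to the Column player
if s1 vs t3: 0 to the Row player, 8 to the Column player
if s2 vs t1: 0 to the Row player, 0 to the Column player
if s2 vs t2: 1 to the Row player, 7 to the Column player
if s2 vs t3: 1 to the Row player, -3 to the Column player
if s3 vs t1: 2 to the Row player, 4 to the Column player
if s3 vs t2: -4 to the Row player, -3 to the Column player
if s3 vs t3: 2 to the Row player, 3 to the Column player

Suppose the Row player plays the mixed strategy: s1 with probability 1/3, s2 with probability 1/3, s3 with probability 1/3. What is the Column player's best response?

t3

Compute the Column player's expected payoff from each pure strategy against the given mix.
t1: (1/3)·0 + (1/3)·0 + (1/3)·4 = 4/3
t2: (1/3)·(-5) + (1/3)·7 + (1/3)·(-3) = -1/3
t3: (1/3)·8 + (1/3)·(-3) + (1/3)·3 = 8/3
Highest expected payoff is 8/3, from t3.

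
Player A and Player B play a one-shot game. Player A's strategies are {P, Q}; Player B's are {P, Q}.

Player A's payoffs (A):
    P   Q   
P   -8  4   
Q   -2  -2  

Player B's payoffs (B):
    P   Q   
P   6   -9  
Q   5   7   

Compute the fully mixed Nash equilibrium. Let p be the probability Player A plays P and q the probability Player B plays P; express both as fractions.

In a mixed NE each player is indifferent between their pure strategies, so the opponent's mix sets the indifference.
Player B indifferent between P and Q: p·6 + (1−p)·5 = p·(-9) + (1−p)·7 ⟹ 5 + 1p = 7 + (-16)p ⟹ p = 2/17.
Player A indifferent between P and Q: q·(-8) + (1−q)·4 = q·(-2) + (1−q)·(-2) ⟹ 4 + (-12)q = (-2) + 0q ⟹ q = 1/2.

p = 2/17, q = 1/2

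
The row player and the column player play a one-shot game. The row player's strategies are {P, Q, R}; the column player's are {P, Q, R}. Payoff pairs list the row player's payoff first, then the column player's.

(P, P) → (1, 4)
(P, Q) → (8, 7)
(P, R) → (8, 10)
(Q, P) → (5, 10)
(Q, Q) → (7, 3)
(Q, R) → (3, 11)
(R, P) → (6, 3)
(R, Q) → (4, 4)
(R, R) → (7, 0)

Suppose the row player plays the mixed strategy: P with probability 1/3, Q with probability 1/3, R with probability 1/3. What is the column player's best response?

The column player's best reply maximizes expected payoff against the mix.
P: (1/3)·4 + (1/3)·10 + (1/3)·3 = 17/3
Q: (1/3)·7 + (1/3)·3 + (1/3)·4 = 14/3
R: (1/3)·10 + (1/3)·11 + (1/3)·0 = 7
Highest expected payoff is 7, from R.

R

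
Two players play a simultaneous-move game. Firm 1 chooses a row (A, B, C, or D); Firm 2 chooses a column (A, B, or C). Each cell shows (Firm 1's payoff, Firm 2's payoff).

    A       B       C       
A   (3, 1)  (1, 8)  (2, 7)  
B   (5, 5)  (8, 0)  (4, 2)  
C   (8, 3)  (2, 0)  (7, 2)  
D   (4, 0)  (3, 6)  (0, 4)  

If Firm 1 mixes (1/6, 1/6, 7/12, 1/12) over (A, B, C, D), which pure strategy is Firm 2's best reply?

Firm 2's best reply maximizes expected payoff against the mix.
A: (1/6)·1 + (1/6)·5 + (7/12)·3 + (1/12)·0 = 11/4
B: (1/6)·8 + (1/6)·0 + (7/12)·0 + (1/12)·6 = 11/6
C: (1/6)·7 + (1/6)·2 + (7/12)·2 + (1/12)·4 = 3
Highest expected payoff is 3, from C.

C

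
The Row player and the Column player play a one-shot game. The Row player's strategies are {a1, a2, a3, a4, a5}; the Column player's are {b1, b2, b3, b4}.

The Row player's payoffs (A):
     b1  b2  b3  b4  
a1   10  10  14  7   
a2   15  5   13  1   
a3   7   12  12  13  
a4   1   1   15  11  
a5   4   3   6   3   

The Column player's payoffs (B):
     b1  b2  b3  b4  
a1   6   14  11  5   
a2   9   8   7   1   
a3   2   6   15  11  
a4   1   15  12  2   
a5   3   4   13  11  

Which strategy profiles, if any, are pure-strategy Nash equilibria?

Find each player's best response to every opponent strategy; NE are the intersections.
The Row player's best responses — vs b1: a2 (payoff 15); vs b2: a3 (payoff 12); vs b3: a4 (payoff 15); vs b4: a3 (payoff 13).
The Column player's best responses — vs a1: b2 (payoff 14); vs a2: b1 (payoff 9); vs a3: b3 (payoff 15); vs a4: b2 (payoff 15); vs a5: b3 (payoff 13).
The only mutual best response is (a2, b1); neither player gains by switching there.

(a2, b1)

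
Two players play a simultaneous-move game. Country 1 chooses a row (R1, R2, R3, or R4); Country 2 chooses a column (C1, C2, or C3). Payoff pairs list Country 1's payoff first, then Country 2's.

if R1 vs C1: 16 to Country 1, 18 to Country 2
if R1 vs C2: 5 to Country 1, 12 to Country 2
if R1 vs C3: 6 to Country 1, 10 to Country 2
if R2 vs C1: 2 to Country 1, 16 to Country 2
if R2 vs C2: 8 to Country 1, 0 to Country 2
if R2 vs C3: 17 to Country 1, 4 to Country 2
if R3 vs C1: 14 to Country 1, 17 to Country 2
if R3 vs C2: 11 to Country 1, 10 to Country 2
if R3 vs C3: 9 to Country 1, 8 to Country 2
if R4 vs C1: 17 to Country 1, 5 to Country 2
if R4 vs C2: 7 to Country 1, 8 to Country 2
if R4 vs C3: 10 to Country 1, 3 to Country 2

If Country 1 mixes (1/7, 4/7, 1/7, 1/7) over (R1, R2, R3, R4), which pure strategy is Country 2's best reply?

C1

Country 2's best reply maximizes expected payoff against the mix.
C1: (1/7)·18 + (4/7)·16 + (1/7)·17 + (1/7)·5 = 104/7
C2: (1/7)·12 + (4/7)·0 + (1/7)·10 + (1/7)·8 = 30/7
C3: (1/7)·10 + (4/7)·4 + (1/7)·8 + (1/7)·3 = 37/7
Highest expected payoff is 104/7, from C1.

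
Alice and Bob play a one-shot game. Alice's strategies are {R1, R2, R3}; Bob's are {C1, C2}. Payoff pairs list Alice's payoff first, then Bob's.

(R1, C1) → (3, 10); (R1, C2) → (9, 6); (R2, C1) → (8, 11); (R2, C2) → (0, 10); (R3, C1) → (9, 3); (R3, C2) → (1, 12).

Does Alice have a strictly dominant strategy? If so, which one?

Check whether one of Alice's strategies beats all alternatives regardless of what the opponent does.
R1 is not dominant: against C1, R2 gives 8 > 3.
R2 is not dominant: against C1, R3 gives 9 > 8.
R3 is not dominant: against C2, R1 gives 9 > 1.
No single strategy is best against every opponent action.

No strictly dominant strategy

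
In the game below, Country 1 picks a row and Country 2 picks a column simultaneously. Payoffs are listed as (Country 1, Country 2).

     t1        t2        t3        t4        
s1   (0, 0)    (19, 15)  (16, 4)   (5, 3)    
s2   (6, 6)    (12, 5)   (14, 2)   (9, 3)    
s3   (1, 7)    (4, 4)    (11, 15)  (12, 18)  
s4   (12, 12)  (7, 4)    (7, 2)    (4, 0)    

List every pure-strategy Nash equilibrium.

Find each player's best response to every opponent strategy; NE are the intersections.
Country 1's best responses — vs t1: s4 (payoff 12); vs t2: s1 (payoff 19); vs t3: s1 (payoff 16); vs t4: s3 (payoff 12).
Country 2's best responses — vs s1: t2 (payoff 15); vs s2: t1 (payoff 6); vs s3: t4 (payoff 18); vs s4: t1 (payoff 12).
Mutual best responses occur at (s1, t2), (s3, t4), and (s4, t1); at each, neither player gains by switching.

(s1, t2), (s3, t4), and (s4, t1)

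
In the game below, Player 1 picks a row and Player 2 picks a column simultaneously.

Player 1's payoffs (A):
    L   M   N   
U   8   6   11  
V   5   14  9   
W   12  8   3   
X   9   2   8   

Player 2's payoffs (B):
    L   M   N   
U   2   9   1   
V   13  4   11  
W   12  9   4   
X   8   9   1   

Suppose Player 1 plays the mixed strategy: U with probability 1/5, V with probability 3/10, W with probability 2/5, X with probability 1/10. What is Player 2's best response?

Player 2's best reply maximizes expected payoff against the mix.
L: (1/5)·2 + (3/10)·13 + (2/5)·12 + (1/10)·8 = 99/10
M: (1/5)·9 + (3/10)·4 + (2/5)·9 + (1/10)·9 = 15/2
N: (1/5)·1 + (3/10)·11 + (2/5)·4 + (1/10)·1 = 26/5
Highest expected payoff is 99/10, from L.

L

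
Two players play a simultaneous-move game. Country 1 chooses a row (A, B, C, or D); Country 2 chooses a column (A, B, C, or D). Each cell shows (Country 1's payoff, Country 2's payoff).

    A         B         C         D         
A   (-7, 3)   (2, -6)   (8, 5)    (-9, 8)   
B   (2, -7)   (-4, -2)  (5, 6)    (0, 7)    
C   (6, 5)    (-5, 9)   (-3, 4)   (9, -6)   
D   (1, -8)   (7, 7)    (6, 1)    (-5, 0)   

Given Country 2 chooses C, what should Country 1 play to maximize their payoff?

With Country 2 fixed at C, Country 1's payoffs are: A → 8, B → 5, C → -3, D → 6.
The maximum is 8, achieved by A.

A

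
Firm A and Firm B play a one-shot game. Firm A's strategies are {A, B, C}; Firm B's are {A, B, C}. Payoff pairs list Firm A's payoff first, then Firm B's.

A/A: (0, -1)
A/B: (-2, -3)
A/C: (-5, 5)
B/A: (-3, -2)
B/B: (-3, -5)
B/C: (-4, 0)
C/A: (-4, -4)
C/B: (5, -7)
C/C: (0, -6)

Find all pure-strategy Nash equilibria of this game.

None

A profile is a Nash equilibrium when each player is best-responding to the other.
Firm A's best responses — vs A: A (payoff 0); vs B: C (payoff 5); vs C: C (payoff 0).
Firm B's best responses — vs A: C (payoff 5); vs B: C (payoff 0); vs C: A (payoff -4).
No cell has both players best-responding. For instance, Firm A's best reply to C is C, but against C Firm B prefers A over C.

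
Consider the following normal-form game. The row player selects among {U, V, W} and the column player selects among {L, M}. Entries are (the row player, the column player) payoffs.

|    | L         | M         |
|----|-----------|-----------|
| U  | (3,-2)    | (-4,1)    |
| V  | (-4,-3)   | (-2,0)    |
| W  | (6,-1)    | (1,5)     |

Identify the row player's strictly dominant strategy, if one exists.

A strategy is strictly dominant if it gives the row player a strictly higher payoff than every other strategy, against every choice by the opponent.
W strictly dominates: vs L: 6 > each of {3, -4}; vs M: 1 > each of {-4, -2}.

W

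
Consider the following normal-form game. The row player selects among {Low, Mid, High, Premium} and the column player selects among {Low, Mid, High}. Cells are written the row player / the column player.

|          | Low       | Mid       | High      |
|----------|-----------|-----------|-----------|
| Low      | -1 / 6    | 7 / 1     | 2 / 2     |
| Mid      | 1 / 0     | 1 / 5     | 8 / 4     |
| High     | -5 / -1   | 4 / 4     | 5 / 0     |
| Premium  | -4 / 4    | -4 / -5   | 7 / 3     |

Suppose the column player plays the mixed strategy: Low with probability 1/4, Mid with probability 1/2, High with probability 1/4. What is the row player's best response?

Low

The row player's best reply maximizes expected payoff against the mix.
Low: (1/4)·(-1) + (1/2)·7 + (1/4)·2 = 15/4
Mid: (1/4)·1 + (1/2)·1 + (1/4)·8 = 11/4
High: (1/4)·(-5) + (1/2)·4 + (1/4)·5 = 2
Premium: (1/4)·(-4) + (1/2)·(-4) + (1/4)·7 = -5/4
Highest expected payoff is 15/4, from Low.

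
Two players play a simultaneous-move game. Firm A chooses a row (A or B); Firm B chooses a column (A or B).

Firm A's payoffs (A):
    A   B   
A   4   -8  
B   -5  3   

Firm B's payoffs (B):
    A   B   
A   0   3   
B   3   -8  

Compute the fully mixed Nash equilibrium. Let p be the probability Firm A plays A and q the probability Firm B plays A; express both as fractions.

Each player's mixing probability is pinned down by making the *other* player indifferent.
Firm B indifferent between A and B: p·0 + (1−p)·3 = p·3 + (1−p)·(-8) ⟹ 3 + (-3)p = (-8) + 11p ⟹ p = 11/14.
Firm A indifferent between A and B: q·4 + (1−q)·(-8) = q·(-5) + (1−q)·3 ⟹ (-8) + 12q = 3 + (-8)q ⟹ q = 11/20.

p = 11/14, q = 11/20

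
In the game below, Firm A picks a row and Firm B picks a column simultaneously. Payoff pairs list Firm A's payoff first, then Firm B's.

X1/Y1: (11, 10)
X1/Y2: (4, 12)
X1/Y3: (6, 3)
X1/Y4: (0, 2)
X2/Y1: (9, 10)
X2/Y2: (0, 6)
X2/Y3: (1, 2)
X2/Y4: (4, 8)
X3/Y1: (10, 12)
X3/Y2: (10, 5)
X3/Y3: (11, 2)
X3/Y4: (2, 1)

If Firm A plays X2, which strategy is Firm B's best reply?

Y1

With Firm A fixed at X2, Firm B's payoffs are: Y1 → 10, Y2 → 6, Y3 → 2, Y4 → 8.
The maximum is 10, achieved by Y1.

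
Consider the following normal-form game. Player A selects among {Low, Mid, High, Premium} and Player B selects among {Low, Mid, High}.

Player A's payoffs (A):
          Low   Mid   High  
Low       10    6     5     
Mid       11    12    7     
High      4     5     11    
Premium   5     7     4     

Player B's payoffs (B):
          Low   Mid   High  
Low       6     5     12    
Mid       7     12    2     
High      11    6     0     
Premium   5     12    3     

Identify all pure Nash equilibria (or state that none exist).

Find each player's best response to every opponent strategy; NE are the intersections.
Player A's best responses — vs Low: Mid (payoff 11); vs Mid: Mid (payoff 12); vs High: High (payoff 11).
Player B's best responses — vs Low: High (payoff 12); vs Mid: Mid (payoff 12); vs High: Low (payoff 11); vs Premium: Mid (payoff 12).
The only mutual best response is (Mid, Mid); neither player gains by switching there.

(Mid, Mid)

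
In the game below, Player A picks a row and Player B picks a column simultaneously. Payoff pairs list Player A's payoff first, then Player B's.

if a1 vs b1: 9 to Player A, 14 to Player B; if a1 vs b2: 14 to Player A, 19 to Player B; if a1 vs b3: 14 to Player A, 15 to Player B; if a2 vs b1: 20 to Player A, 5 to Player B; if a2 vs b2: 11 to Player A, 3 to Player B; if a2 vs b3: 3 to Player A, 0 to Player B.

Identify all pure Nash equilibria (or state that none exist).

Check mutual best responses: a cell is a NE iff neither player can gain by unilaterally deviating.
Player A's best responses — vs b1: a2 (payoff 20); vs b2: a1 (payoff 14); vs b3: a1 (payoff 14).
Player B's best responses — vs a1: b2 (payoff 19); vs a2: b1 (payoff 5).
Mutual best responses occur at (a1, b2) and (a2, b1); at each, neither player gains by switching.

(a1, b2) and (a2, b1)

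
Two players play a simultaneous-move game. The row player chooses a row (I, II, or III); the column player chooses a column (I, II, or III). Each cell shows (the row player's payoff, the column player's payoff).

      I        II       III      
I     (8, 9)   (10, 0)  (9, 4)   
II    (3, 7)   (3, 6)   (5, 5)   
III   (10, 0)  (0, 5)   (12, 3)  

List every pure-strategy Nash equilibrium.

A profile is a Nash equilibrium when each player is best-responding to the other.
The row player's best responses — vs I: III (payoff 10); vs II: I (payoff 10); vs III: III (payoff 12).
The column player's best responses — vs I: I (payoff 9); vs II: I (payoff 7); vs III: II (payoff 5).
No cell has both players best-responding. For instance, the row player's best reply to II is I, but against I the column player prefers I over II.

No pure-strategy Nash equilibrium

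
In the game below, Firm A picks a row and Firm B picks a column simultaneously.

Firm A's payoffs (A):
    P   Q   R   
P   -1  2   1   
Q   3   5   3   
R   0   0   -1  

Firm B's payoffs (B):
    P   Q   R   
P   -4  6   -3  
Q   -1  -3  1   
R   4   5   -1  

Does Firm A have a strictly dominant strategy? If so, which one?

Check whether one of Firm A's strategies beats all alternatives regardless of what the opponent does.
Q strictly dominates: vs P: 3 > each of {-1, 0}; vs Q: 5 > each of {2, 0}; vs R: 3 > each of {1, -1}.

Q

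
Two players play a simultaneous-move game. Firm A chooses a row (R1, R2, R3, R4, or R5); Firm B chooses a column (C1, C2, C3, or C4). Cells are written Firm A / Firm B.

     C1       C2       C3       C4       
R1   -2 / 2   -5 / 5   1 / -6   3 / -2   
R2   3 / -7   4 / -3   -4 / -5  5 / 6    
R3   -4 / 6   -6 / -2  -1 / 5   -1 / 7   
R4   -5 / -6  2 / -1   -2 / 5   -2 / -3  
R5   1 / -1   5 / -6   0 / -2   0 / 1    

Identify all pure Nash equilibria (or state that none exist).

A profile is a Nash equilibrium when each player is best-responding to the other.
Firm A's best responses — vs C1: R2 (payoff 3); vs C2: R5 (payoff 5); vs C3: R1 (payoff 1); vs C4: R2 (payoff 5).
Firm B's best responses — vs R1: C2 (payoff 5); vs R2: C4 (payoff 6); vs R3: C4 (payoff 7); vs R4: C3 (payoff 5); vs R5: C4 (payoff 1).
The only mutual best response is (R2, C4); neither player gains by switching there.

(R2, C4)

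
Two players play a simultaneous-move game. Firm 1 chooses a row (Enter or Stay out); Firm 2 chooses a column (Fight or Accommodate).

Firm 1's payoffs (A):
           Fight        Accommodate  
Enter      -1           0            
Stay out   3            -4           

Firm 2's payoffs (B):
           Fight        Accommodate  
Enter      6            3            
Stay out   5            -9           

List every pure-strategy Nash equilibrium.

(Stay out, Fight)

Find each player's best response to every opponent strategy; NE are the intersections.
Firm 1's best responses — vs Fight: Stay out (payoff 3); vs Accommodate: Enter (payoff 0).
Firm 2's best responses — vs Enter: Fight (payoff 6); vs Stay out: Fight (payoff 5).
The only mutual best response is (Stay out, Fight); neither player gains by switching there.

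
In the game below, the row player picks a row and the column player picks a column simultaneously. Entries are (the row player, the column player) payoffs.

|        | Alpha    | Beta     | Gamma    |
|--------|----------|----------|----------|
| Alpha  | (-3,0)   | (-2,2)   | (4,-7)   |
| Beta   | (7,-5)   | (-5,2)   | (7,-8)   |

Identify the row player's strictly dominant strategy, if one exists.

No strictly dominant strategy

Check whether one of the row player's strategies beats all alternatives regardless of what the opponent does.
Alpha is not dominant: against Alpha, Beta gives 7 > -3.
Beta is not dominant: against Beta, Alpha gives -2 > -5.
No single strategy is best against every opponent action.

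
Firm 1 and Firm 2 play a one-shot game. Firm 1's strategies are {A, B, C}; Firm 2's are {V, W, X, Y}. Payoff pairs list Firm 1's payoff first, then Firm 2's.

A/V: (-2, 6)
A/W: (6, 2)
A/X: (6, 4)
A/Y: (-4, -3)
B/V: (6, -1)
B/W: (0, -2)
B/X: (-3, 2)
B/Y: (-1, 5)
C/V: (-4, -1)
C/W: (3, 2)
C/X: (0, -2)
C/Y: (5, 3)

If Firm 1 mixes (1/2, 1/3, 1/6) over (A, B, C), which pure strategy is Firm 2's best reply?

Compute Firm 2's expected payoff from each pure strategy against the given mix.
V: (1/2)·6 + (1/3)·(-1) + (1/6)·(-1) = 5/2
W: (1/2)·2 + (1/3)·(-2) + (1/6)·2 = 2/3
X: (1/2)·4 + (1/3)·2 + (1/6)·(-2) = 7/3
Y: (1/2)·(-3) + (1/3)·5 + (1/6)·3 = 2/3
Highest expected payoff is 5/2, from V.

V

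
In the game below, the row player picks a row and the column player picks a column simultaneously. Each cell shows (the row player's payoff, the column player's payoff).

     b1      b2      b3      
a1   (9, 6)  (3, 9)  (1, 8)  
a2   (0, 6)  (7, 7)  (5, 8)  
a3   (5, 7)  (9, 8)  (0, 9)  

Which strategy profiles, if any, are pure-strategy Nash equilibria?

(a2, b3)

Find each player's best response to every opponent strategy; NE are the intersections.
The row player's best responses — vs b1: a1 (payoff 9); vs b2: a3 (payoff 9); vs b3: a2 (payoff 5).
The column player's best responses — vs a1: b2 (payoff 9); vs a2: b3 (payoff 8); vs a3: b3 (payoff 9).
The only mutual best response is (a2, b3); neither player gains by switching there.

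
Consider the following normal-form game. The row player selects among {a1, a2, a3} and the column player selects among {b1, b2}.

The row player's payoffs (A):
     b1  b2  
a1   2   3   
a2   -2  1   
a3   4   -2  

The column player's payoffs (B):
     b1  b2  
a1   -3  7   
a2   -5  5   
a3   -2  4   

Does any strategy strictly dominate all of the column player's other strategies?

b2

Check whether one of the column player's strategies beats all alternatives regardless of what the opponent does.
b2 strictly dominates: vs a1: 7 > -3; vs a2: 5 > -5; vs a3: 4 > -2.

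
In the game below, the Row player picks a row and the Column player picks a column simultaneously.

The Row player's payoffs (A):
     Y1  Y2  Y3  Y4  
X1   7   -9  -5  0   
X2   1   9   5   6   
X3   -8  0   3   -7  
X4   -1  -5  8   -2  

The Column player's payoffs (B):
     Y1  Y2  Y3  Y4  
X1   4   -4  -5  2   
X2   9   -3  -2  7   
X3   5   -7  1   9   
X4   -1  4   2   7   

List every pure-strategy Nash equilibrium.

A profile is a Nash equilibrium when each player is best-responding to the other.
The Row player's best responses — vs Y1: X1 (payoff 7); vs Y2: X2 (payoff 9); vs Y3: X4 (payoff 8); vs Y4: X2 (payoff 6).
The Column player's best responses — vs X1: Y1 (payoff 4); vs X2: Y1 (payoff 9); vs X3: Y4 (payoff 9); vs X4: Y4 (payoff 7).
The only mutual best response is (X1, Y1); neither player gains by switching there.

(X1, Y1)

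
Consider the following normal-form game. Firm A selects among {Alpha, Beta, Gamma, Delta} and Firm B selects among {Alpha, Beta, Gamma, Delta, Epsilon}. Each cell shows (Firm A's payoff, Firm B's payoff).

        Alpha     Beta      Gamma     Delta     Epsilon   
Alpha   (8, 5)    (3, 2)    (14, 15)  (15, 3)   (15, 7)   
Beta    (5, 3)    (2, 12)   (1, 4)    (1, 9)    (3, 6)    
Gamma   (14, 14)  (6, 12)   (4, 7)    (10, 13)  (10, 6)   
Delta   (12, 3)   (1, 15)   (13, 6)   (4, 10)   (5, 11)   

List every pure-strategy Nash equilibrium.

Find each player's best response to every opponent strategy; NE are the intersections.
Firm A's best responses — vs Alpha: Gamma (payoff 14); vs Beta: Gamma (payoff 6); vs Gamma: Alpha (payoff 14); vs Delta: Alpha (payoff 15); vs Epsilon: Alpha (payoff 15).
Firm B's best responses — vs Alpha: Gamma (payoff 15); vs Beta: Beta (payoff 12); vs Gamma: Alpha (payoff 14); vs Delta: Beta (payoff 15).
Mutual best responses occur at (Alpha, Gamma) and (Gamma, Alpha); at each, neither player gains by switching.

(Alpha, Gamma) and (Gamma, Alpha)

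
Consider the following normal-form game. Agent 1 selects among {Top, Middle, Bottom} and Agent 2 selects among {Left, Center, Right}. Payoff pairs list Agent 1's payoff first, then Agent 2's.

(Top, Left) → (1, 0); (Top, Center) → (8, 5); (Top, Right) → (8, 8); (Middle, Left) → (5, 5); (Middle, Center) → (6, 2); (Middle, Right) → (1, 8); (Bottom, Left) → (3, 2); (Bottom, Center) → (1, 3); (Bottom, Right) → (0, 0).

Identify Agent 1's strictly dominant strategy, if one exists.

A strategy is strictly dominant if it gives Agent 1 a strictly higher payoff than every other strategy, against every choice by the opponent.
Top is not dominant: against Left, Middle gives 5 > 1.
Middle is not dominant: against Center, Top gives 8 > 6.
Bottom is not dominant: against Left, Middle gives 5 > 3.
No single strategy is best against every opponent action.

None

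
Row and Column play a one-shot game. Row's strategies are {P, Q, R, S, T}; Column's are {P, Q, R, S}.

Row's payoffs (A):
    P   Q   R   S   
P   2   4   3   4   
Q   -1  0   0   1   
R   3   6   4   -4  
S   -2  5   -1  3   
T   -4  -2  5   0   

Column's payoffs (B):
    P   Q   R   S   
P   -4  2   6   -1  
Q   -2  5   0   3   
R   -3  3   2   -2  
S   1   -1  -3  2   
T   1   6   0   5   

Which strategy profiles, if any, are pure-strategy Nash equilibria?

Check mutual best responses: a cell is a NE iff neither player can gain by unilaterally deviating.
Row's best responses — vs P: R (payoff 3); vs Q: R (payoff 6); vs R: T (payoff 5); vs S: P (payoff 4).
Column's best responses — vs P: R (payoff 6); vs Q: Q (payoff 5); vs R: Q (payoff 3); vs S: S (payoff 2); vs T: Q (payoff 6).
The only mutual best response is (R, Q); neither player gains by switching there.

(R, Q)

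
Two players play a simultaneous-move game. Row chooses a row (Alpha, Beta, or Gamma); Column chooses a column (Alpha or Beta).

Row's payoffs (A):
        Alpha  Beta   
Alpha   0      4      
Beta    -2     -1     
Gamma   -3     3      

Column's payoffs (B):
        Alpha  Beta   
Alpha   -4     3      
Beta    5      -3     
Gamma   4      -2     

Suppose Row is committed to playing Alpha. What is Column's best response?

With Row fixed at Alpha, Column's payoffs are: Alpha → -4, Beta → 3.
The maximum is 3, achieved by Beta.

Beta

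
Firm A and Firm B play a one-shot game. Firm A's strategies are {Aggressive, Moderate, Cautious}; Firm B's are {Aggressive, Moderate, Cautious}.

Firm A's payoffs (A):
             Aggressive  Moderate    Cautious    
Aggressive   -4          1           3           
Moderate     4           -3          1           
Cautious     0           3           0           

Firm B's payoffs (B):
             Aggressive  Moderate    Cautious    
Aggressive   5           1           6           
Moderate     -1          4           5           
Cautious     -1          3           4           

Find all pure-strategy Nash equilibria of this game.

(Aggressive, Cautious)

Find each player's best response to every opponent strategy; NE are the intersections.
Firm A's best responses — vs Aggressive: Moderate (payoff 4); vs Moderate: Cautious (payoff 3); vs Cautious: Aggressive (payoff 3).
Firm B's best responses — vs Aggressive: Cautious (payoff 6); vs Moderate: Cautious (payoff 5); vs Cautious: Cautious (payoff 4).
The only mutual best response is (Aggressive, Cautious); neither player gains by switching there.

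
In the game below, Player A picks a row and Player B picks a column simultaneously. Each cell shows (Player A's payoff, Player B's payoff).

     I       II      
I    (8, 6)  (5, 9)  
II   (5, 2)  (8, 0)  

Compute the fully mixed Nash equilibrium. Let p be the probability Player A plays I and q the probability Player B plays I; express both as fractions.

Each player's mixing probability is pinned down by making the *other* player indifferent.
Player B indifferent between I and II: p·6 + (1−p)·2 = p·9 + (1−p)·0 ⟹ 2 + 4p = 0 + 9p ⟹ p = 2/5.
Player A indifferent between I and II: q·8 + (1−q)·5 = q·5 + (1−q)·8 ⟹ 5 + 3q = 8 + (-3)q ⟹ q = 1/2.

p = 2/5, q = 1/2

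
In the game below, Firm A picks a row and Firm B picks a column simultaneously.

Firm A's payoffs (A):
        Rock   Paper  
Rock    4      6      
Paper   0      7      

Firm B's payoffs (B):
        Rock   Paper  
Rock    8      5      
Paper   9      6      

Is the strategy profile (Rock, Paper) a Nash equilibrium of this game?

No

Holding Firm B at Paper: Firm A gets 6 from Rock but could get 7 by switching to Paper. Firm A has a profitable deviation.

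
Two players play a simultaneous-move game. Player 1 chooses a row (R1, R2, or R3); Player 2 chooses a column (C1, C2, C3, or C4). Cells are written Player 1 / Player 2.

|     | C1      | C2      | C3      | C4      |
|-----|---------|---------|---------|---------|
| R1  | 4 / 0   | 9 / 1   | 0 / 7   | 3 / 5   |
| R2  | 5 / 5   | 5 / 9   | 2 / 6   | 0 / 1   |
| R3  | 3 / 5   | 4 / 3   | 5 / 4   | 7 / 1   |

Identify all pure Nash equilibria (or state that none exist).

A profile is a Nash equilibrium when each player is best-responding to the other.
Player 1's best responses — vs C1: R2 (payoff 5); vs C2: R1 (payoff 9); vs C3: R3 (payoff 5); vs C4: R3 (payoff 7).
Player 2's best responses — vs R1: C3 (payoff 7); vs R2: C2 (payoff 9); vs R3: C1 (payoff 5).
No cell has both players best-responding. For instance, Player 1's best reply to C1 is R2, but against R2 Player 2 prefers C2 over C1.

None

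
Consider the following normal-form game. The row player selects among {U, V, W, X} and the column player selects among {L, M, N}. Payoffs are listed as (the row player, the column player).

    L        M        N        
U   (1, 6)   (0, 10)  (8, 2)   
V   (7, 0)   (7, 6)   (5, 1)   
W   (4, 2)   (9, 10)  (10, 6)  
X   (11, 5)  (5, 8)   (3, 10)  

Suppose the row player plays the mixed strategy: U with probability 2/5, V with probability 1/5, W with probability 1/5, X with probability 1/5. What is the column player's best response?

M

Compute the column player's expected payoff from each pure strategy against the given mix.
L: (2/5)·6 + (1/5)·0 + (1/5)·2 + (1/5)·5 = 19/5
M: (2/5)·10 + (1/5)·6 + (1/5)·10 + (1/5)·8 = 44/5
N: (2/5)·2 + (1/5)·1 + (1/5)·6 + (1/5)·10 = 21/5
Highest expected payoff is 44/5, from M.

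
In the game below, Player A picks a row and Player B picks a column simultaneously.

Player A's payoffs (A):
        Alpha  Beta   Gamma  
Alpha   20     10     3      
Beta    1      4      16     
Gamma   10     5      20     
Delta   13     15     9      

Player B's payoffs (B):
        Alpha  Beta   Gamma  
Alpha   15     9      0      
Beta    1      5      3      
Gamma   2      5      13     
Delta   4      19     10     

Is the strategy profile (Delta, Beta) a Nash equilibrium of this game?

Yes

Holding Player B at Beta: Player A gets 15 from Delta, versus 10 from Alpha, 4 from Beta, 5 from Gamma. No profitable deviation for Player A.
Holding Player A at Delta: Player B gets 19 from Beta, versus 4 from Alpha, 10 from Gamma. No profitable deviation for Player B either.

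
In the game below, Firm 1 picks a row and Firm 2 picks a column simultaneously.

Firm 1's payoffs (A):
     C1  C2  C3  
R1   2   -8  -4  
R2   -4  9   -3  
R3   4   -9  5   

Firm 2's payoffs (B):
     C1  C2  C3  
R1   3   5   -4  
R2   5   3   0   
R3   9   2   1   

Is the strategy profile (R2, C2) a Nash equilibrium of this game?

Holding Firm 2 at C2: Firm 1 gets 9 from R2, versus -8 from R1, -9 from R3. No profitable deviation for Firm 1.
Holding Firm 1 at R2: Firm 2 gets 3 from C2 but could get 5 by switching to C1. Firm 2 has a profitable deviation.

No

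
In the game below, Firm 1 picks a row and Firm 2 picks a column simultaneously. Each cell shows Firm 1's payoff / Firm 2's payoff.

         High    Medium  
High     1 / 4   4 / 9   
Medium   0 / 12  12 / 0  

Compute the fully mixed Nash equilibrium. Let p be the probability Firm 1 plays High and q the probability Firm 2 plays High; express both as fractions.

p = 12/17, q = 8/9

Each player's mixing probability is pinned down by making the *other* player indifferent.
Firm 2 indifferent between High and Medium: p·4 + (1−p)·12 = p·9 + (1−p)·0 ⟹ 12 + (-8)p = 0 + 9p ⟹ p = 12/17.
Firm 1 indifferent between High and Medium: q·1 + (1−q)·4 = q·0 + (1−q)·12 ⟹ 4 + (-3)q = 12 + (-12)q ⟹ q = 8/9.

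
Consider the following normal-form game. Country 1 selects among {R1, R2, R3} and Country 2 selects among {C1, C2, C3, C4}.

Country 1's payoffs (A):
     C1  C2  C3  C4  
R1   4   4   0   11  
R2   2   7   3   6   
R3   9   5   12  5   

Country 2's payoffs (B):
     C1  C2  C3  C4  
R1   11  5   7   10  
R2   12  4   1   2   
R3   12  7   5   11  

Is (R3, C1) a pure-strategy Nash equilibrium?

Holding Country 2 at C1: Country 1 gets 9 from R3, versus 4 from R1, 2 from R2. No profitable deviation for Country 1.
Holding Country 1 at R3: Country 2 gets 12 from C1, versus 7 from C2, 5 from C3, 11 from C4. No profitable deviation for Country 2 either.

Yes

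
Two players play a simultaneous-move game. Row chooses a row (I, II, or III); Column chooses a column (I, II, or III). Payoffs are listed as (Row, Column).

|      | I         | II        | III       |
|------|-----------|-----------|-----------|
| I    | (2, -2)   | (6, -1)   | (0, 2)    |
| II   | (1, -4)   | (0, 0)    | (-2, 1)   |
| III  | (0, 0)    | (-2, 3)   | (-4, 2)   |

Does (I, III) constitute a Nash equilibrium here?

Holding Column at III: Row gets 0 from I, versus -2 from II, -4 from III. No profitable deviation for Row.
Holding Row at I: Column gets 2 from III, versus -2 from I, -1 from II. No profitable deviation for Column either.

Yes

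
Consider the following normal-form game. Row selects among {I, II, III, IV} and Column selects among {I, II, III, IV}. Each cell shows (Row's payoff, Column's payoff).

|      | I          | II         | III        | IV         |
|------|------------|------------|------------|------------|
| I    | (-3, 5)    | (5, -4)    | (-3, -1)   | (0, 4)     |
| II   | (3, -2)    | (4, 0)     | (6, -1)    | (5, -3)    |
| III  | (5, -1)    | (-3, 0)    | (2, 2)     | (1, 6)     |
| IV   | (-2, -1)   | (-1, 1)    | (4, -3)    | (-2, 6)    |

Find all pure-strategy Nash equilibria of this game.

A profile is a Nash equilibrium when each player is best-responding to the other.
Row's best responses — vs I: III (payoff 5); vs II: I (payoff 5); vs III: II (payoff 6); vs IV: II (payoff 5).
Column's best responses — vs I: I (payoff 5); vs II: II (payoff 0); vs III: IV (payoff 6); vs IV: IV (payoff 6).
No cell has both players best-responding. For instance, Row's best reply to IV is II, but against II Column prefers II over IV.

There is no pure-strategy Nash equilibrium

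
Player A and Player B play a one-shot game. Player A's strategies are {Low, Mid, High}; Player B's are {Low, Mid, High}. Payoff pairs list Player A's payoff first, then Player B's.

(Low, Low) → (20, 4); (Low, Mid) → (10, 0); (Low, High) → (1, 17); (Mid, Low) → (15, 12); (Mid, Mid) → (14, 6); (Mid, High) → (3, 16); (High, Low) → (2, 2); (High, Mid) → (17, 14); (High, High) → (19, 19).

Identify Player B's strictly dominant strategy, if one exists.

High

A strategy is strictly dominant if it gives Player B a strictly higher payoff than every other strategy, against every choice by the opponent.
High strictly dominates: vs Low: 17 > each of {4, 0}; vs Mid: 16 > each of {12, 6}; vs High: 19 > each of {2, 14}.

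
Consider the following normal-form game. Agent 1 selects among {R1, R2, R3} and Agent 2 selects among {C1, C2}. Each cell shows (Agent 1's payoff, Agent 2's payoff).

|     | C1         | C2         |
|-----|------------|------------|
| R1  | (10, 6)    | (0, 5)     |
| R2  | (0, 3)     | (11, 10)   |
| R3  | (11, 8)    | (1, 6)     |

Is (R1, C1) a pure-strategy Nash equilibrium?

Holding Agent 2 at C1: Agent 1 gets 10 from R1 but could get 11 by switching to R3. Agent 1 has a profitable deviation.

No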